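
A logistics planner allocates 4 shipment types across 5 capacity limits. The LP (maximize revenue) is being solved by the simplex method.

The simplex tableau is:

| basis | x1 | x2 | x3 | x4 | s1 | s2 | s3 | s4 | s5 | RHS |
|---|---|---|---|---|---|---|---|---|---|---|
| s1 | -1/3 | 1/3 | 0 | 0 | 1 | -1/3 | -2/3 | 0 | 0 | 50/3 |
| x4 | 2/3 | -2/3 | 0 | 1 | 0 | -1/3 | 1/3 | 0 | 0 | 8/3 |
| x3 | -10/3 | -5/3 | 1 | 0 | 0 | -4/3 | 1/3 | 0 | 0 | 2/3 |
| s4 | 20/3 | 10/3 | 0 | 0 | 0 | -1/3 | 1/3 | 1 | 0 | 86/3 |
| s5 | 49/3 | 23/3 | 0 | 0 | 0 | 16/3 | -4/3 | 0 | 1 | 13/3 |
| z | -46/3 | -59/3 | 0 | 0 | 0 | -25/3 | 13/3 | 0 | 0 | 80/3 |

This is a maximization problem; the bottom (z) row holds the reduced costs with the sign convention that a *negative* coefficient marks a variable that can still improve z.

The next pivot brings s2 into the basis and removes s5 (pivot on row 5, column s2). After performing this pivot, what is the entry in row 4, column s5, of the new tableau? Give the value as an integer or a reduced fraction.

Pivot element is row 5, column s2: 16/3.
Normalize row 5: new (row 5, s5) = 1/(16/3) = 3/16.
row 4 ← row 4 − (-1/3)·(new row 5): 0 − (-1/3)·(3/16) = 1/16.

1/16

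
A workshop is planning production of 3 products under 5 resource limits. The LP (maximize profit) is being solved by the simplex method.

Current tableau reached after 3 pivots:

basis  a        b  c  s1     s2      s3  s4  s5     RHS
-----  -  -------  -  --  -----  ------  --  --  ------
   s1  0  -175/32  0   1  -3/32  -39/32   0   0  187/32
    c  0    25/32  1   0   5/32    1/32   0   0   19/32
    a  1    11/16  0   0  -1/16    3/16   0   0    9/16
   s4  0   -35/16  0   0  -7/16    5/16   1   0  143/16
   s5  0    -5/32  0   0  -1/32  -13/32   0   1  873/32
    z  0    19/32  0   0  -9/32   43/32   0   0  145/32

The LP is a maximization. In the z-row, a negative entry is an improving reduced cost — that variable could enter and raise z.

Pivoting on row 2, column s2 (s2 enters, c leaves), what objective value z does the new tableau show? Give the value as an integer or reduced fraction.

Minimum ratio for s2: (19/32)/(5/32) = 19/5.
z changes by −(z-row coeff of s2)·ratio = −(-9/32)·(19/5) = 171/160.
New z = 145/32 + (171/160) = 28/5.

28/5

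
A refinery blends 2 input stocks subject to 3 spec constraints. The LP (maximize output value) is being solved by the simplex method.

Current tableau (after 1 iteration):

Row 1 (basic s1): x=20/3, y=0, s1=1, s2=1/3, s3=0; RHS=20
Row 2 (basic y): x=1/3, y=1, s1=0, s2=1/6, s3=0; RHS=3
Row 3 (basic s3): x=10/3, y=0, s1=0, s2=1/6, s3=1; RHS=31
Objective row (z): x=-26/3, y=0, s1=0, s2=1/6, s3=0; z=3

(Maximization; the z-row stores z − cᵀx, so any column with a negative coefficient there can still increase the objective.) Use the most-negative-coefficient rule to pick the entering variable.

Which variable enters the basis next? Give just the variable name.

Objective-row coefficients: x: -26/3, y: 0, s1: 0, s2: 1/6, s3: 0.
The most negative is -26/3 in column x, so x enters.

x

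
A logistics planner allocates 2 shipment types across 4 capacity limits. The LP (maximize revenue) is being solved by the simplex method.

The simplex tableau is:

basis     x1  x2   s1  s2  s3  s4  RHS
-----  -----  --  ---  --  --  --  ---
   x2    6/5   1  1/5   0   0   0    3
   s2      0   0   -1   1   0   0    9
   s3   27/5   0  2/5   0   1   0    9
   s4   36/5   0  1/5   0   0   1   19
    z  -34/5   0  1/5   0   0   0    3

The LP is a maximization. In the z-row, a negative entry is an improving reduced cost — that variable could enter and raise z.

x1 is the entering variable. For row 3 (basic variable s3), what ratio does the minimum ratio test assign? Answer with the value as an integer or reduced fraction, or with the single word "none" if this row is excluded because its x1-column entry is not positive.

Ratio = RHS / (x1 entry) = 9 / (27/5) = 5/3.

5/3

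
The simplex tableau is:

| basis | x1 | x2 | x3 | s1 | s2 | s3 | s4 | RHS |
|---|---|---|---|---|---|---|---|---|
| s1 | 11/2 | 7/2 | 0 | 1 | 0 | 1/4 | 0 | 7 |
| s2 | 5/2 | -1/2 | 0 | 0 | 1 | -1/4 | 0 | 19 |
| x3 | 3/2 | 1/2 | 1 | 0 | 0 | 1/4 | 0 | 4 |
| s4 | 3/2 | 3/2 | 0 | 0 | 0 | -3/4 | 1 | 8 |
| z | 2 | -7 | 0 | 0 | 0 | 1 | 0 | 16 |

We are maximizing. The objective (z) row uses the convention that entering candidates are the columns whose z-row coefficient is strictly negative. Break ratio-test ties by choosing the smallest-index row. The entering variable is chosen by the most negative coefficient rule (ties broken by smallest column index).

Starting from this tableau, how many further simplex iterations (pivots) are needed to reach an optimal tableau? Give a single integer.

pivot: x2 in, s1 out → z = 30
No improving column remains; optimal.

1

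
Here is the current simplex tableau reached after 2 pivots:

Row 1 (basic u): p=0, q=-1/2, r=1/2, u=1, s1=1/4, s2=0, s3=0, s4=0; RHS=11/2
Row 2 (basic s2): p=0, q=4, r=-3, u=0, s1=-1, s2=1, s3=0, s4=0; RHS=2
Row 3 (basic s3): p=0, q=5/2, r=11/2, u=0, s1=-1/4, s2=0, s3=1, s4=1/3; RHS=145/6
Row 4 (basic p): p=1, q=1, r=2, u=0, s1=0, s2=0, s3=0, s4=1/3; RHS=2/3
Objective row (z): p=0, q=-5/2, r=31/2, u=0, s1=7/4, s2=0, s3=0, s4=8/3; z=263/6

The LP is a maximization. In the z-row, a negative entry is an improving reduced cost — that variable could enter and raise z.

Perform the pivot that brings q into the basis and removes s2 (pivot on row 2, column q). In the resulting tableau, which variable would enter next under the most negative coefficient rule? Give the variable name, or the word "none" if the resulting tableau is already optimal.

none

Pivot element 4. New z-row = old z-row − (-5/2)·(row 2/4).
Updated z-row coefficients: p: 0, q: 0, r: 109/8, u: 0, s1: 9/8, s2: 5/8, s3: 0, s4: 8/3.
No coefficient is strictly negative; the tableau after this pivot is optimal.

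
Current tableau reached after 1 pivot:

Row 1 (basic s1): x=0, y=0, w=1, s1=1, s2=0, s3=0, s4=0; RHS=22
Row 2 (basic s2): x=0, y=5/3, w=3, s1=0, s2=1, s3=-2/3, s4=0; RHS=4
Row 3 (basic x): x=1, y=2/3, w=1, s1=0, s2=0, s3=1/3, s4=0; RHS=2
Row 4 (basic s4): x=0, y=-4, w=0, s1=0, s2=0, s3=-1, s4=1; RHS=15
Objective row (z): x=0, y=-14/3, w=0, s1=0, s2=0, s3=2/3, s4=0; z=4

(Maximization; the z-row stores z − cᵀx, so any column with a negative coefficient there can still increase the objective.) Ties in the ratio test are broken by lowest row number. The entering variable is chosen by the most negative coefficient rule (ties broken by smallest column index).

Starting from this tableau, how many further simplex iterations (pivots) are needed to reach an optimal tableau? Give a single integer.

pivot: y in, s2 out → z = 76/5
pivot: s3 in, x out → z = 16
No improving column remains; optimal.

2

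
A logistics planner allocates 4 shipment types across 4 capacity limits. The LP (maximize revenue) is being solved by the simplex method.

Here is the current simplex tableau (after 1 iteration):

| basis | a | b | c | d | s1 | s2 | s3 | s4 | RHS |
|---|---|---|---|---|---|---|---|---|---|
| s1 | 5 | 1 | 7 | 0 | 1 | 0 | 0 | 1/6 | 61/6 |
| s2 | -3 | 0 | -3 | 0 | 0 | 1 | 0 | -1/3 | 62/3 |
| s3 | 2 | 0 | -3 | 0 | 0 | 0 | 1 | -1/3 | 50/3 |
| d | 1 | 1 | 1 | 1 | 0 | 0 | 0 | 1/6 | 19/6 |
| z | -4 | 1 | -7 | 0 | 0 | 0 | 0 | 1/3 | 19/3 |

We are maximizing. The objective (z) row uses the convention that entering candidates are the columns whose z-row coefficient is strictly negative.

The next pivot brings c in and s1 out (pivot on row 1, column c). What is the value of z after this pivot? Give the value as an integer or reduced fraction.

Minimum ratio for c: (61/6)/7 = 61/42.
z changes by −(z-row coeff of c)·ratio = −(-7)·(61/42) = 61/6.
New z = 19/3 + (61/6) = 33/2.

33/2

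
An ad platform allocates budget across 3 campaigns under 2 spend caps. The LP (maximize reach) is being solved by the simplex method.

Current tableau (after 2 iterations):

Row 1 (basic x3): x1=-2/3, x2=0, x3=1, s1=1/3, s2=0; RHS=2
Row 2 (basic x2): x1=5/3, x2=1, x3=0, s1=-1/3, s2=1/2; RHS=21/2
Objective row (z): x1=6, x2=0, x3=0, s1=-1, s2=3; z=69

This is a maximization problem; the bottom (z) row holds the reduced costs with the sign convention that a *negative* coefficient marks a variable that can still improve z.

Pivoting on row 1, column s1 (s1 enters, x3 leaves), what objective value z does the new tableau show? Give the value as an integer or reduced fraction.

75

Minimum ratio for s1: 2/(1/3) = 6.
z changes by −(z-row coeff of s1)·ratio = −(-1)·6 = 6.
New z = 69 + 6 = 75.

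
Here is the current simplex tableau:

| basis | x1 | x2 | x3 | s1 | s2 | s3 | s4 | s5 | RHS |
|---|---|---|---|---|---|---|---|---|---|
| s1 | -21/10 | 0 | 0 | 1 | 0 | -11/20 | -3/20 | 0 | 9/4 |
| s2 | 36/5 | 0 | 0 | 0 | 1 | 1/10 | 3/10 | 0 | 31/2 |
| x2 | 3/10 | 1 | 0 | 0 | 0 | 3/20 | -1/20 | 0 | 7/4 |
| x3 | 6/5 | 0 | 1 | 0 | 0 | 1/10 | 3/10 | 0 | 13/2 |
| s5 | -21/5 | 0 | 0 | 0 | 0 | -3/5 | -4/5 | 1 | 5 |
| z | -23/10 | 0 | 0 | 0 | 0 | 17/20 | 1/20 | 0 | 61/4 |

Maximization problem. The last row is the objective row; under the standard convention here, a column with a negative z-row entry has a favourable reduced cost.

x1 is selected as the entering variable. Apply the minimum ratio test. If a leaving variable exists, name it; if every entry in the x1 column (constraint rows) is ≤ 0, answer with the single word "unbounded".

Ratios: row 1 (s1): entry -21/10 ≤ 0, skip; row 2 (s2): (31/2)/(36/5) = 155/72; row 3 (x2): (7/4)/(3/10) = 35/6; row 4 (x3): (13/2)/(6/5) = 65/12; row 5 (s5): entry -21/5 ≤ 0, skip.
Minimum ratio is in the s2 row, so s2 leaves.

s2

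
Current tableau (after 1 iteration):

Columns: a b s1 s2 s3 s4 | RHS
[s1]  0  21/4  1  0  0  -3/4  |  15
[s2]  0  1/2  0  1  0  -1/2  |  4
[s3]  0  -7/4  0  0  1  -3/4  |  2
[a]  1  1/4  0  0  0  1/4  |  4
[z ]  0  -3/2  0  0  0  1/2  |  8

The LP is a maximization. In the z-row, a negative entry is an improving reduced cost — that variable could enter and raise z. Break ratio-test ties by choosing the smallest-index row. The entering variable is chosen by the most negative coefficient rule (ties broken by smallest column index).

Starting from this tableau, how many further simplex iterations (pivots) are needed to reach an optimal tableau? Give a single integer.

pivot: b in, s1 out → z = 86/7
No improving column remains; optimal.

1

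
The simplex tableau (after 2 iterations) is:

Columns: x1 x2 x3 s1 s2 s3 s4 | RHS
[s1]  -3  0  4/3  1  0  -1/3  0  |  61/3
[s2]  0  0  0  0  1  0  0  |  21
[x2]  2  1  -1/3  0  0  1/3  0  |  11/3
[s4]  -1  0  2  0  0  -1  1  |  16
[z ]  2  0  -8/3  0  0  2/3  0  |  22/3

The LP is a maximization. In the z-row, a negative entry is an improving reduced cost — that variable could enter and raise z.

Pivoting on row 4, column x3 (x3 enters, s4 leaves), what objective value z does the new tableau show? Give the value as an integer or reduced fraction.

86/3

Minimum ratio for x3: 16/2 = 8.
z changes by −(z-row coeff of x3)·ratio = −(-8/3)·8 = 64/3.
New z = 22/3 + (64/3) = 86/3.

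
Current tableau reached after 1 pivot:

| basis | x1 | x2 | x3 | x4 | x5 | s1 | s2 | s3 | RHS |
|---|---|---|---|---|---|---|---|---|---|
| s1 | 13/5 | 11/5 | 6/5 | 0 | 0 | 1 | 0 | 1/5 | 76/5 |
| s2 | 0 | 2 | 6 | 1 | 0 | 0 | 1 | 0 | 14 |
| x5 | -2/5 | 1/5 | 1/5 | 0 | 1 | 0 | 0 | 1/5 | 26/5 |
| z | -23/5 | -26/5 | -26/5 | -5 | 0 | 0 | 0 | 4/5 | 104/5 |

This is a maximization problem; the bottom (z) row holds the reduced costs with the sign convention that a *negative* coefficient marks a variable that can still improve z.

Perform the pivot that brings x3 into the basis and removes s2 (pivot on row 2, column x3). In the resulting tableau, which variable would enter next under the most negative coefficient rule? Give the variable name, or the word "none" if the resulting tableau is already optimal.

Pivot element 6. New z-row = old z-row − (-26/5)·(row 2/6).
Updated z-row coefficients: x1: -23/5, x2: -52/15, x3: 0, x4: -62/15, x5: 0, s1: 0, s2: 13/15, s3: 4/5.
The most negative is -23/5 in column x1, so x1 would enter next.

x1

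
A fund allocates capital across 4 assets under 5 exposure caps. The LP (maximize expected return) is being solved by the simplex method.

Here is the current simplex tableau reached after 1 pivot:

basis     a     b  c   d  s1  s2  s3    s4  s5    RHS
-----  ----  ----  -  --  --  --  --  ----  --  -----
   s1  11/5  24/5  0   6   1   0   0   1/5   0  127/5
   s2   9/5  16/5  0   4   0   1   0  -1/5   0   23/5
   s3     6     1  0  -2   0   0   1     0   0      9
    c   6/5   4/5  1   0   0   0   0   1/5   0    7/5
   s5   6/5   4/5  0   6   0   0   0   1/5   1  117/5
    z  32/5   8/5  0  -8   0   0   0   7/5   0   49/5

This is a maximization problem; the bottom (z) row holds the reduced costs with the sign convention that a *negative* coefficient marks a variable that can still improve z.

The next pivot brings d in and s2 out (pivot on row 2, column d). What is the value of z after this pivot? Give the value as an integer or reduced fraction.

Minimum ratio for d: (23/5)/4 = 23/20.
z changes by −(z-row coeff of d)·ratio = −(-8)·(23/20) = 46/5.
New z = 49/5 + (46/5) = 19.

19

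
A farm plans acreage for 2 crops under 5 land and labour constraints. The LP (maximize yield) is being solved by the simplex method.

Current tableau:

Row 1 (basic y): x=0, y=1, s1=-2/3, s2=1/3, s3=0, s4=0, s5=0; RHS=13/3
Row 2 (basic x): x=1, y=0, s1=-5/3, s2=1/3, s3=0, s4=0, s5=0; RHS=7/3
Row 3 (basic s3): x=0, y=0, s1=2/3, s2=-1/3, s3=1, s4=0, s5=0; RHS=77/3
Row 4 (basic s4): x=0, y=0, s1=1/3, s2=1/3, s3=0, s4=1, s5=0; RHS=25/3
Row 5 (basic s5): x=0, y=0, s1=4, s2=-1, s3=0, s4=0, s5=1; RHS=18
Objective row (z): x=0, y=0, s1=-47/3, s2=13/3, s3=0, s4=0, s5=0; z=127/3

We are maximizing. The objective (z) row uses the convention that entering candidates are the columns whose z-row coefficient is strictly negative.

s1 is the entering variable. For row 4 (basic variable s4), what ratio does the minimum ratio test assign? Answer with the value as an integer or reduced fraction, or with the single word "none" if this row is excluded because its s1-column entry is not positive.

25

Ratio = RHS / (s1 entry) = (25/3) / (1/3) = 25.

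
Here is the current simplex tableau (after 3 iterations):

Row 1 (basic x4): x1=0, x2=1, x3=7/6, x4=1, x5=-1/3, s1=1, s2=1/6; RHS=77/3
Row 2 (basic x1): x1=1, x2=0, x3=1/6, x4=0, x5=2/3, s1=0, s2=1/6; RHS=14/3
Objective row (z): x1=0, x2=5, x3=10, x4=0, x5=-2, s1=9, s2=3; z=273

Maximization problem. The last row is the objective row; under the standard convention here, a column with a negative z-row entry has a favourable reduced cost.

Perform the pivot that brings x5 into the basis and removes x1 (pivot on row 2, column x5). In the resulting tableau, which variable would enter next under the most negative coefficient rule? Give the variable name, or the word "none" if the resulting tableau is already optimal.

none

Pivot element 2/3. New z-row = old z-row − (-2)·(row 2/(2/3)).
Updated z-row coefficients: x1: 3, x2: 5, x3: 21/2, x4: 0, x5: 0, s1: 9, s2: 7/2.
No coefficient is strictly negative; the tableau after this pivot is optimal.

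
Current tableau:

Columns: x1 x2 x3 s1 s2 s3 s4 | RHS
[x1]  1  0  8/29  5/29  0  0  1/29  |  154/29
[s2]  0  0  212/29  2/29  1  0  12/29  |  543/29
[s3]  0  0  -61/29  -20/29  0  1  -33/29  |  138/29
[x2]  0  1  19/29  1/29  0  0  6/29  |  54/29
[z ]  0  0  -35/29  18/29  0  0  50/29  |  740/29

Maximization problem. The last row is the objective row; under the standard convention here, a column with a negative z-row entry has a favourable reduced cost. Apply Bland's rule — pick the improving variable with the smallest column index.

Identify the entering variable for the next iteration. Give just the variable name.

Objective-row coefficients: x1: 0, x2: 0, x3: -35/29, s1: 18/29, s2: 0, s3: 0, s4: 50/29.
Improving columns: x3. Bland's rule picks the smallest column index → x3.

x3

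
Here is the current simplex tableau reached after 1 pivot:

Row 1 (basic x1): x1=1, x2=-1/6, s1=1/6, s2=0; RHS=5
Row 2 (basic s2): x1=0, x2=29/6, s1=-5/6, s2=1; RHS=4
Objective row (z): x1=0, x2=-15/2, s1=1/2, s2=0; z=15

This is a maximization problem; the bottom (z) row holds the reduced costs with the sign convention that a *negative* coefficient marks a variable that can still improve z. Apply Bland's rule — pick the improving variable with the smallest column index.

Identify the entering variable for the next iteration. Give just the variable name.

Objective-row coefficients: x1: 0, x2: -15/2, s1: 1/2, s2: 0.
Improving columns: x2. Bland's rule picks the smallest column index → x2.

x2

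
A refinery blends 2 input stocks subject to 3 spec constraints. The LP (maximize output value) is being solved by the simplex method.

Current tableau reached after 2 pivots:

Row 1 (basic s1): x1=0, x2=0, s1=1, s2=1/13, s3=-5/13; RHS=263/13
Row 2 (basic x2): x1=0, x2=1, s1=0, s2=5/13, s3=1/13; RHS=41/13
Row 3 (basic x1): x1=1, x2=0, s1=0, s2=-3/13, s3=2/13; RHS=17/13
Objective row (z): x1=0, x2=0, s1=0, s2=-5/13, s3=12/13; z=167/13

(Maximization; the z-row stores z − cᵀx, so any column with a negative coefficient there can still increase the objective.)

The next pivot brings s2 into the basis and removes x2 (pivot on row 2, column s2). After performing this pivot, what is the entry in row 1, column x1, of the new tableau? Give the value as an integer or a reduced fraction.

0

Pivot element is row 2, column s2: 5/13.
Normalize row 2: new (row 2, x1) = 0/(5/13) = 0.
row 1 ← row 1 − (1/13)·(new row 2): 0 − (1/13)·0 = 0.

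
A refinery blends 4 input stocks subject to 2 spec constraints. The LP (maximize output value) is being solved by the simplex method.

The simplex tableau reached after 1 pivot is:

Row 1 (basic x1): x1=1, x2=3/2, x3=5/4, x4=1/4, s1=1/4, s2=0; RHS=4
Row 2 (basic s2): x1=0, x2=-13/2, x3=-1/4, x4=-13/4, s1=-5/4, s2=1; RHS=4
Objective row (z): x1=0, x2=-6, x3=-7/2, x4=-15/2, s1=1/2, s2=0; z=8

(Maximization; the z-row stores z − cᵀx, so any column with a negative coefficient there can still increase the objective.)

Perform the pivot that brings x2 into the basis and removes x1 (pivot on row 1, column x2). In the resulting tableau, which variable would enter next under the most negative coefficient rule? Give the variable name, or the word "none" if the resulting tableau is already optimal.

x4

Pivot element 3/2. New z-row = old z-row − (-6)·(row 1/(3/2)).
Updated z-row coefficients: x1: 4, x2: 0, x3: 3/2, x4: -13/2, s1: 3/2, s2: 0.
The most negative is -13/2 in column x4, so x4 would enter next.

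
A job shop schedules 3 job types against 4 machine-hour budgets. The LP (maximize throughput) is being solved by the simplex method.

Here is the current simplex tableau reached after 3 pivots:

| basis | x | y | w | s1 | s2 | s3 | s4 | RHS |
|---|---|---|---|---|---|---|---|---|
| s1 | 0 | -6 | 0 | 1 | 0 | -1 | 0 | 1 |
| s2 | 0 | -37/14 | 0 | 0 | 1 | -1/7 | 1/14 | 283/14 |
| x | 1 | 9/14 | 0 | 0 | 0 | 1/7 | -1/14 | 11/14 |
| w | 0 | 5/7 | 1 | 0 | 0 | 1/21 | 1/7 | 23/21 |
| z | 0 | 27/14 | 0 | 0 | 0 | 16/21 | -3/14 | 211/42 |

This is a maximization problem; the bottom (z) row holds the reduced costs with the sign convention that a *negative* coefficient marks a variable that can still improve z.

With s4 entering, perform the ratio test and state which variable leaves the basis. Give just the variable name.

w

Ratios: row 1 (s1): entry 0 ≤ 0, skip; row 2 (s2): (283/14)/(1/14) = 283; row 3 (x): entry -1/14 ≤ 0, skip; row 4 (w): (23/21)/(1/7) = 23/3.
Minimum ratio 23/3 is in the w row, so w leaves.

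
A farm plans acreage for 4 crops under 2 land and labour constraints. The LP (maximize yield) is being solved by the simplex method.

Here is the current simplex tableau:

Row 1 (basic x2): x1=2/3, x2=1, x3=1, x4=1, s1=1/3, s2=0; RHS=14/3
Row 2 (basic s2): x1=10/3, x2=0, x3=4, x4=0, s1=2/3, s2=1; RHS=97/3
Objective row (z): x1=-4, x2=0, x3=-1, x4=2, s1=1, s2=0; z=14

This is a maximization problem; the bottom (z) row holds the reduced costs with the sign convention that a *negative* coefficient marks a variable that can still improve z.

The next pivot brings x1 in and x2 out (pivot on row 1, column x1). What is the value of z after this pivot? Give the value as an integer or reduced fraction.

42

Minimum ratio for x1: (14/3)/(2/3) = 7.
z changes by −(z-row coeff of x1)·ratio = −(-4)·7 = 28.
New z = 14 + 28 = 42.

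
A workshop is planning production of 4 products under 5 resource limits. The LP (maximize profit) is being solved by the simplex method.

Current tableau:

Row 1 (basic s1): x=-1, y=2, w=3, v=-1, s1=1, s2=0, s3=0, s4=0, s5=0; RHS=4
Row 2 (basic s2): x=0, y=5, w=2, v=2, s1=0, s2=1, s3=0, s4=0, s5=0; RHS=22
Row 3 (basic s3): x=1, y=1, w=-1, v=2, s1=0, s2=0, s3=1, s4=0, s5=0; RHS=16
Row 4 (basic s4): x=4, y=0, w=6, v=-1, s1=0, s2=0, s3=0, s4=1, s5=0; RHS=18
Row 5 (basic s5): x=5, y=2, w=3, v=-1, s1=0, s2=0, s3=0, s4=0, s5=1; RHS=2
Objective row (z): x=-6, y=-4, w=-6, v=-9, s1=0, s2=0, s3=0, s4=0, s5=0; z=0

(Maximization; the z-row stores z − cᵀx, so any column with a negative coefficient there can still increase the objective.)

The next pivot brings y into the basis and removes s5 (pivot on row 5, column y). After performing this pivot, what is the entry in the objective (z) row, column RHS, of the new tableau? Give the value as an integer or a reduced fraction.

4

Pivot element is row 5, column y: 2.
Normalize row 5: new (row 5, RHS) = 2/2 = 1.
z-row ← z-row − (-4)·(new row 5): 0 − (-4)·1 = 4.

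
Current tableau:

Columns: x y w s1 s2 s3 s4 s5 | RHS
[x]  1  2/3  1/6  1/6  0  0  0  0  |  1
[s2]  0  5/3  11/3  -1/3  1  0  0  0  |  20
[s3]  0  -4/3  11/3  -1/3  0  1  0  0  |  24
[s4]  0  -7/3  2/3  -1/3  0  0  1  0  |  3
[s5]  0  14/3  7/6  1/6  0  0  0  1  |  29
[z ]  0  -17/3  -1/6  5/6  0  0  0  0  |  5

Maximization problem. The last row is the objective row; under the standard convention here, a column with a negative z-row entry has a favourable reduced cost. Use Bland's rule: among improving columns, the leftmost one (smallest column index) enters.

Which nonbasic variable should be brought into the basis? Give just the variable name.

Objective-row coefficients: x: 0, y: -17/3, w: -1/6, s1: 5/6, s2: 0, s3: 0, s4: 0, s5: 0.
Improving columns: y, w. Bland's rule picks the smallest column index → y.

y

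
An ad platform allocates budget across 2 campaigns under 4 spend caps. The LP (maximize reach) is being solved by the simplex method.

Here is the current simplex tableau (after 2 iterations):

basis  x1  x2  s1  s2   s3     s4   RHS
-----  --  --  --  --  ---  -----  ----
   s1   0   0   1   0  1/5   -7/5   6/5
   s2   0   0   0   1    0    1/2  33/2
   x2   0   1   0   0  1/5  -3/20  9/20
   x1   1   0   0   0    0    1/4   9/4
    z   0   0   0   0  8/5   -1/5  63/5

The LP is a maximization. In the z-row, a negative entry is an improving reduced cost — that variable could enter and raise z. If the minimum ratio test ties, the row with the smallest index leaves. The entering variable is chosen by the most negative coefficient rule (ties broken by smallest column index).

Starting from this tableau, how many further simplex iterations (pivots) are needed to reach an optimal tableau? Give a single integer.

pivot: s4 in, x1 out → z = 72/5
No improving column remains; optimal.

1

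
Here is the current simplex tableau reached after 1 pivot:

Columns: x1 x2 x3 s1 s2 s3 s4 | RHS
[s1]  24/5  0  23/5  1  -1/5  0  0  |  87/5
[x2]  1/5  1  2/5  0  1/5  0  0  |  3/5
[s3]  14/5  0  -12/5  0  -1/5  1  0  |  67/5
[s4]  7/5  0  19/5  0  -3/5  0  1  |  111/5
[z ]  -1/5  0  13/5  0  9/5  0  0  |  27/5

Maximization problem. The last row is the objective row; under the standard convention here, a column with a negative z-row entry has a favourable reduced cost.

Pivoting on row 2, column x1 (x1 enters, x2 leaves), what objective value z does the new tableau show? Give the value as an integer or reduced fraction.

6

Minimum ratio for x1: (3/5)/(1/5) = 3.
z changes by −(z-row coeff of x1)·ratio = −(-1/5)·3 = 3/5.
New z = 27/5 + (3/5) = 6.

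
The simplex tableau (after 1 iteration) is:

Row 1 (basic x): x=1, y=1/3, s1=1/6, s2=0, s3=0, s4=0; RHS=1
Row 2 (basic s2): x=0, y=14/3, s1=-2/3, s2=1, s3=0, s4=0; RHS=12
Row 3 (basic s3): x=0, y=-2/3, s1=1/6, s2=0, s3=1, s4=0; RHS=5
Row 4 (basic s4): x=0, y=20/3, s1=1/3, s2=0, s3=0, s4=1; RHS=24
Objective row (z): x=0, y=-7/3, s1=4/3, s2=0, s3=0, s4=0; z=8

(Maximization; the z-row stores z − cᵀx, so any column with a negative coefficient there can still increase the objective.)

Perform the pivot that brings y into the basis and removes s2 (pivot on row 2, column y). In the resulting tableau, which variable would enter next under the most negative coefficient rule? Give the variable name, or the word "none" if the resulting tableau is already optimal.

none

Pivot element 14/3. New z-row = old z-row − (-7/3)·(row 2/(14/3)).
Updated z-row coefficients: x: 0, y: 0, s1: 1, s2: 1/2, s3: 0, s4: 0.
No coefficient is strictly negative; the tableau after this pivot is optimal.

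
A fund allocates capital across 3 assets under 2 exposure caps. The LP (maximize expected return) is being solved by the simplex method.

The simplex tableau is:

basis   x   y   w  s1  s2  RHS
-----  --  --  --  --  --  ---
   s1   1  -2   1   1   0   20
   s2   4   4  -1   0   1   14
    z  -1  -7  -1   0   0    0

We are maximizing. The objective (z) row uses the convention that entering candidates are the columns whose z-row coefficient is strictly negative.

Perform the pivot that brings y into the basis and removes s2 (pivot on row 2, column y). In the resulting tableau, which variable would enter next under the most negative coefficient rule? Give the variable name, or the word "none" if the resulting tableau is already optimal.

Pivot element 4. New z-row = old z-row − (-7)·(row 2/4).
Updated z-row coefficients: x: 6, y: 0, w: -11/4, s1: 0, s2: 7/4.
The most negative is -11/4 in column w, so w would enter next.

w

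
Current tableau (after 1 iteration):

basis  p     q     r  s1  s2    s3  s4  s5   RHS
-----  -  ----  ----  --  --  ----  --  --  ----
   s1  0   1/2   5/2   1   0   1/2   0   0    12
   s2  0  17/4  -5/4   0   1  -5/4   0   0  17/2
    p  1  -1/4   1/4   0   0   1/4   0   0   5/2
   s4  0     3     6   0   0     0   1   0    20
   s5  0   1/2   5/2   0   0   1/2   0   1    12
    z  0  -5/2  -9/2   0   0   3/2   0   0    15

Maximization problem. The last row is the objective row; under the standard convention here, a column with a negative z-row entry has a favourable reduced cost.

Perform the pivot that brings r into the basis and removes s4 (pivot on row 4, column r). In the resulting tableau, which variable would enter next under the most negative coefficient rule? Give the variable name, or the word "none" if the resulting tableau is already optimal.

Pivot element 6. New z-row = old z-row − (-9/2)·(row 4/6).
Updated z-row coefficients: p: 0, q: -1/4, r: 0, s1: 0, s2: 0, s3: 3/2, s4: 3/4, s5: 0.
The most negative is -1/4 in column q, so q would enter next.

q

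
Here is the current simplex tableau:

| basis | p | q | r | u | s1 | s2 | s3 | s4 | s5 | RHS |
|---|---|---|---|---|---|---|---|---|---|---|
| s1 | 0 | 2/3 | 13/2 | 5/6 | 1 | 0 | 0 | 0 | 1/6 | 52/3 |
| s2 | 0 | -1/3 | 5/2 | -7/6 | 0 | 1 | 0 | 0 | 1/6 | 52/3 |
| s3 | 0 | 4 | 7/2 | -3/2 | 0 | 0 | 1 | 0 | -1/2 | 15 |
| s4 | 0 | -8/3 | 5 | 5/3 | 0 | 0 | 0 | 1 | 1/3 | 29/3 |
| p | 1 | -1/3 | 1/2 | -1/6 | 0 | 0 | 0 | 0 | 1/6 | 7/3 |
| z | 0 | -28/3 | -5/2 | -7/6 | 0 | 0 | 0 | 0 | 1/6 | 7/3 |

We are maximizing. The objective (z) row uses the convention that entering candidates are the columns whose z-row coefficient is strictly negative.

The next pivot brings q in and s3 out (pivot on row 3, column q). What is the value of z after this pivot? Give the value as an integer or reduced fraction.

Minimum ratio for q: 15/4 = 15/4.
z changes by −(z-row coeff of q)·ratio = −(-28/3)·(15/4) = 35.
New z = 7/3 + 35 = 112/3.

112/3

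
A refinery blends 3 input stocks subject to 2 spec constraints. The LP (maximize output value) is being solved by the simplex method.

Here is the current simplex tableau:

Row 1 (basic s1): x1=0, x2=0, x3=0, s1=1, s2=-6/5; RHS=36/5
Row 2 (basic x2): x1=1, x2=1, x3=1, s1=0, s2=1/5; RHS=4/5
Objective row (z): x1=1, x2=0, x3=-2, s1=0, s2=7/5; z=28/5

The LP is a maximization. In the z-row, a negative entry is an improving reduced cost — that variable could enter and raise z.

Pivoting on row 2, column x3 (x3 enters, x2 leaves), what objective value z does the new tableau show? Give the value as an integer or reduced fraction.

36/5

Minimum ratio for x3: (4/5)/1 = 4/5.
z changes by −(z-row coeff of x3)·ratio = −(-2)·(4/5) = 8/5.
New z = 28/5 + (8/5) = 36/5.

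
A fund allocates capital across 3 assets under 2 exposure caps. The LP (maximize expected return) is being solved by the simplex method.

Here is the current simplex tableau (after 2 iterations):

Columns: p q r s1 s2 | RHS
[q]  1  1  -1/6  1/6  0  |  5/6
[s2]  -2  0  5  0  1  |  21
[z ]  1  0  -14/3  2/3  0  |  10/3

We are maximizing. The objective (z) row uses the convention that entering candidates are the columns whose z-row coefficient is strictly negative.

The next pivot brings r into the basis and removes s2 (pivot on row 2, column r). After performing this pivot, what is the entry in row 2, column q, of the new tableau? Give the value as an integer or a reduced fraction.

Pivot element is row 2, column r: 5.
Normalize row 2: new (row 2, q) = 0/5 = 0.
Row 2 is the pivot row, so the entry is 0.

0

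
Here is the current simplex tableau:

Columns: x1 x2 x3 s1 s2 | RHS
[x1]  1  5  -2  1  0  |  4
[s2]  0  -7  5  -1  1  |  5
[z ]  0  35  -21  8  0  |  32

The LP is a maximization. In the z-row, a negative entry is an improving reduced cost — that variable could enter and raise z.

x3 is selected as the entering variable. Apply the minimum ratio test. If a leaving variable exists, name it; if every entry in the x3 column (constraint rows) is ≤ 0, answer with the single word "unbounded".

s2

Ratios: row 1 (x1): entry -2 ≤ 0, skip; row 2 (s2): 5/5 = 1.
Minimum ratio is in the s2 row, so s2 leaves.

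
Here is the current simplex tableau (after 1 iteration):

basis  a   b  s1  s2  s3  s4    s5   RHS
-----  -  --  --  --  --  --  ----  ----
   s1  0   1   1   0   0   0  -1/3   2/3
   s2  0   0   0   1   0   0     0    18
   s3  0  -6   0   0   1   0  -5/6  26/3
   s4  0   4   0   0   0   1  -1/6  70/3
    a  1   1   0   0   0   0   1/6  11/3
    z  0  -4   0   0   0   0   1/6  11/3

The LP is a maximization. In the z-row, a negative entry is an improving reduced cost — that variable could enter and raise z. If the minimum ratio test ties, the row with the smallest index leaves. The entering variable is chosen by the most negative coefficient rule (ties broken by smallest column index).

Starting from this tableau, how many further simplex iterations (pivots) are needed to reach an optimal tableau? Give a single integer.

2

pivot: b in, s1 out → z = 19/3
pivot: s5 in, a out → z = 40/3
No improving column remains; optimal.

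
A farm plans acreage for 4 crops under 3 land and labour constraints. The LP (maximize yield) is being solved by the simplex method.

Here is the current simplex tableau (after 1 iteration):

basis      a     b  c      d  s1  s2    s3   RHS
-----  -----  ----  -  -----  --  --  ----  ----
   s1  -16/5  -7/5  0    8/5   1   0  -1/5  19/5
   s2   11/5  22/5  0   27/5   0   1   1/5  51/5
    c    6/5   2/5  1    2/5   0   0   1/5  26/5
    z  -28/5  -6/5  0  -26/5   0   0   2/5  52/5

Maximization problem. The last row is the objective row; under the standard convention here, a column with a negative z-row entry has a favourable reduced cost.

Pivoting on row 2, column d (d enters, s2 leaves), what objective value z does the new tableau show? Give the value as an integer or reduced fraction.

182/9

Minimum ratio for d: (51/5)/(27/5) = 17/9.
z changes by −(z-row coeff of d)·ratio = −(-26/5)·(17/9) = 442/45.
New z = 52/5 + (442/45) = 182/9.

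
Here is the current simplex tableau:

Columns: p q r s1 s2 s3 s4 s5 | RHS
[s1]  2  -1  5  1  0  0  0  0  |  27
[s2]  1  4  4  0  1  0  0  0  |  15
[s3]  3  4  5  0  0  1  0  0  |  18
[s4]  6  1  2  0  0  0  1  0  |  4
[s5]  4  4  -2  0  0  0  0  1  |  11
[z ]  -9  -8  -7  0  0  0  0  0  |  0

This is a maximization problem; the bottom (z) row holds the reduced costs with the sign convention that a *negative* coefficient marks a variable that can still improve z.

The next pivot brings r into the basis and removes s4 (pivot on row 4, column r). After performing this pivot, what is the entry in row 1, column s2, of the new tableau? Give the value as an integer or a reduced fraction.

Pivot element is row 4, column r: 2.
Normalize row 4: new (row 4, s2) = 0/2 = 0.
row 1 ← row 1 − 5·(new row 4): 0 − 5·0 = 0.

0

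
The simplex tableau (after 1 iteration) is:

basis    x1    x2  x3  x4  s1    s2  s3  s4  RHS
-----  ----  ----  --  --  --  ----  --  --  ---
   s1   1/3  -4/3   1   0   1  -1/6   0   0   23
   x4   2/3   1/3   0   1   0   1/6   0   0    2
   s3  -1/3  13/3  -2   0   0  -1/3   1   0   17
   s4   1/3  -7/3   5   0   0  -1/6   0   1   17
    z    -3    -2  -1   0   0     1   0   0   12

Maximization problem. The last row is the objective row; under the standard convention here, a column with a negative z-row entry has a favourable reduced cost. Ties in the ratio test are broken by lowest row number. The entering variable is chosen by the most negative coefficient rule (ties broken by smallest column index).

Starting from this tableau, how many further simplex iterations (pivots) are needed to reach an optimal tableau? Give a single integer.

3

pivot: x1 in, x4 out → z = 21
pivot: x3 in, s4 out → z = 121/5
pivot: x2 in, x1 out → z = 151/5
No improving column remains; optimal.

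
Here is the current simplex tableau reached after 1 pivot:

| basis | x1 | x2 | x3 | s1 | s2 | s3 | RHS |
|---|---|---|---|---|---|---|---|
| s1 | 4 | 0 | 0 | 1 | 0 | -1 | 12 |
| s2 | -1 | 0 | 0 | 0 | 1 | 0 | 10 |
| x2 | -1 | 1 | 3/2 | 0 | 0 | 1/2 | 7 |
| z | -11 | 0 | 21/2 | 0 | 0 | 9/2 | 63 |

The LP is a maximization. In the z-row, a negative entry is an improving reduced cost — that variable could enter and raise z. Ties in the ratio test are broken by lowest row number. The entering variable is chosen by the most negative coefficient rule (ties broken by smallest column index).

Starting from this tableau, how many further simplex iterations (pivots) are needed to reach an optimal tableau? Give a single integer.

pivot: x1 in, s1 out → z = 96
No improving column remains; optimal.

1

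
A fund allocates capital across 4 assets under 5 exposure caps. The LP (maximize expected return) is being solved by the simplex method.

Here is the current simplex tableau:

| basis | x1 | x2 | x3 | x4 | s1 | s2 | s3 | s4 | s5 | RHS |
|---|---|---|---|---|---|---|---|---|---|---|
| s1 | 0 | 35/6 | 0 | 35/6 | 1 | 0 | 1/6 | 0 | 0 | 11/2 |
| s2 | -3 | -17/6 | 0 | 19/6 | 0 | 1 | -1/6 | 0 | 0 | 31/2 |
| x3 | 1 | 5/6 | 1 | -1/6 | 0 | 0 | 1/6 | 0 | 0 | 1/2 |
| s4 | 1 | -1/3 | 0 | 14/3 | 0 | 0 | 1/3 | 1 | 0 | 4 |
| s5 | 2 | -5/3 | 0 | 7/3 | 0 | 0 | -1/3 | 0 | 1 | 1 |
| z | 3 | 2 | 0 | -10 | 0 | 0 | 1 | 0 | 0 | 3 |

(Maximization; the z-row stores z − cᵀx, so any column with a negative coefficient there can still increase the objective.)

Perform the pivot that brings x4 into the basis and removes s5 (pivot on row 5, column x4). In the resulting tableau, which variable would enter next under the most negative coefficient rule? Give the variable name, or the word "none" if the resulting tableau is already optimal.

x2

Pivot element 7/3. New z-row = old z-row − (-10)·(row 5/(7/3)).
Updated z-row coefficients: x1: 81/7, x2: -36/7, x3: 0, x4: 0, s1: 0, s2: 0, s3: -3/7, s4: 0, s5: 30/7.
The most negative is -36/7 in column x2, so x2 would enter next.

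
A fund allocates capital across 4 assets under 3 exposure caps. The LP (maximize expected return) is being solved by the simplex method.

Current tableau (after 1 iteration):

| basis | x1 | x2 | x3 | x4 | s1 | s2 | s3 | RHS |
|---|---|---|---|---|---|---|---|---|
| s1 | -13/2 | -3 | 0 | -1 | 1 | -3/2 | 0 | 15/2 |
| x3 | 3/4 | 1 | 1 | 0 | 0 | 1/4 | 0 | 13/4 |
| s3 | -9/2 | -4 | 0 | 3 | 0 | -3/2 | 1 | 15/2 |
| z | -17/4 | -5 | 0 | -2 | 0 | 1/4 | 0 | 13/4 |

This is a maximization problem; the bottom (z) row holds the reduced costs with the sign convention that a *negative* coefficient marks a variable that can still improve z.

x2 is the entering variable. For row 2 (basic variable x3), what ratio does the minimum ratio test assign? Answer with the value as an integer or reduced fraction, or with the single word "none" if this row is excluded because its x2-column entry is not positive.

Ratio = RHS / (x2 entry) = (13/4) / 1 = 13/4.

13/4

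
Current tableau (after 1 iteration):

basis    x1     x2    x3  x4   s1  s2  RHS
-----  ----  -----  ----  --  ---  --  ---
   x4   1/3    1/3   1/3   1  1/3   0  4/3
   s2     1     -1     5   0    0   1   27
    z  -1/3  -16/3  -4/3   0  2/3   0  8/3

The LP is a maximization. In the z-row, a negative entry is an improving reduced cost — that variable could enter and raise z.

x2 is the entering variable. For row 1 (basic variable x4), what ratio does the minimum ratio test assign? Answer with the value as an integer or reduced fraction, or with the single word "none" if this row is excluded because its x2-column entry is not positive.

4

Ratio = RHS / (x2 entry) = (4/3) / (1/3) = 4.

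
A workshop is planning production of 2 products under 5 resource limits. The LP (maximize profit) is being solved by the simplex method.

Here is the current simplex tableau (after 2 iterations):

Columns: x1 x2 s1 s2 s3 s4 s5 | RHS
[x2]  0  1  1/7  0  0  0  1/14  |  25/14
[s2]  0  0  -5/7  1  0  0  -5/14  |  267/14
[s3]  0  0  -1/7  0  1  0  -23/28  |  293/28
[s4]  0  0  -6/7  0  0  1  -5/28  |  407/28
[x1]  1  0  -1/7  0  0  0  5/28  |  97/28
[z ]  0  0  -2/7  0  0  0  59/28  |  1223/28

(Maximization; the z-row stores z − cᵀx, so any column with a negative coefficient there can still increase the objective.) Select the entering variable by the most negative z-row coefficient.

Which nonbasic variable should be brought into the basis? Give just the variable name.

s1

Objective-row coefficients: x1: 0, x2: 0, s1: -2/7, s2: 0, s3: 0, s4: 0, s5: 59/28.
The most negative is -2/7 in column s1, so s1 enters.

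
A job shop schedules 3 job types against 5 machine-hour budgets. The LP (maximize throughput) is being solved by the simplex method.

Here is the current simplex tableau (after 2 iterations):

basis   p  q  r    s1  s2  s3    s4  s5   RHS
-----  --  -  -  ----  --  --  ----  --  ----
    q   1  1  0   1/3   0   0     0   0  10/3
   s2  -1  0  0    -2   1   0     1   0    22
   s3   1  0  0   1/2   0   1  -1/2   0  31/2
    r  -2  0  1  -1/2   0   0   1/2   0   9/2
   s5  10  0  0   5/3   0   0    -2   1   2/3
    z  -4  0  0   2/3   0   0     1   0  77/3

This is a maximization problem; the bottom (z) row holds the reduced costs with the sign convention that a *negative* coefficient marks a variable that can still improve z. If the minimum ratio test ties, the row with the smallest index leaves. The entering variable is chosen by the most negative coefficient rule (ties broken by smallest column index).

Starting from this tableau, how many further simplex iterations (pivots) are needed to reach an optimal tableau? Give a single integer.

1

pivot: p in, s5 out → z = 389/15
No improving column remains; optimal.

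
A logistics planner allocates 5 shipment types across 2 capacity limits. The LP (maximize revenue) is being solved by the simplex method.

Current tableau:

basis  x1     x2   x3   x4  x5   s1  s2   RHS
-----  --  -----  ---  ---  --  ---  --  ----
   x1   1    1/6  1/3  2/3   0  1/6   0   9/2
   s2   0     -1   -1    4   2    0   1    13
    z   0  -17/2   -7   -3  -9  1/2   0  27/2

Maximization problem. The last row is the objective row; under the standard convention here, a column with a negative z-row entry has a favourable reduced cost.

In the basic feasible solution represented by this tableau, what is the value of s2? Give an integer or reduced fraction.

s2 is basic (row 2); its value is the RHS of that row: 13.

13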